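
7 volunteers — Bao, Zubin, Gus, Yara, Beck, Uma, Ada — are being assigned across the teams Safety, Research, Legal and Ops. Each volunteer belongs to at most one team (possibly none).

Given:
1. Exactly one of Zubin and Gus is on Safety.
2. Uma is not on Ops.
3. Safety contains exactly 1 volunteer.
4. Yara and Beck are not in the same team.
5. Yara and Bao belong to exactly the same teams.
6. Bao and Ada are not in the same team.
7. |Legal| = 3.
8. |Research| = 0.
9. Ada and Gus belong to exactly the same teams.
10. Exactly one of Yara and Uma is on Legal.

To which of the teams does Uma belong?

From (2): Uma ∉ Ops.
(8): Research already has 0, so the rest are out.
Suppose Uma ∈ Safety: no assignment then satisfies all the clues, so Uma ∉ Safety.

Uma: Legal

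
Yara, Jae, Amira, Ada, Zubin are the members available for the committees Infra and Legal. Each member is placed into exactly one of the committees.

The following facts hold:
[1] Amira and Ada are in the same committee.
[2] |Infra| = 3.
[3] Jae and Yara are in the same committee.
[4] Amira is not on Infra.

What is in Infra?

Infra = {Jae, Yara, Zubin}

From (4): Amira ∉ Infra.
(1): Ada matches Amira: Ada ∉ Infra.
(2): only 3 candidates remain for Infra, so all are in.
Only one committee left: Amira ∈ Legal.
Only one committee left: Ada ∈ Legal.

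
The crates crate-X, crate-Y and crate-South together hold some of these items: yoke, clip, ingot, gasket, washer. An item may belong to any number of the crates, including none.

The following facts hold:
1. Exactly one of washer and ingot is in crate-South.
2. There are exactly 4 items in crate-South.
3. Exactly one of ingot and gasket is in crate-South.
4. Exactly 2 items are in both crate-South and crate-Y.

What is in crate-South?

crate-South = {clip, gasket, washer, yoke}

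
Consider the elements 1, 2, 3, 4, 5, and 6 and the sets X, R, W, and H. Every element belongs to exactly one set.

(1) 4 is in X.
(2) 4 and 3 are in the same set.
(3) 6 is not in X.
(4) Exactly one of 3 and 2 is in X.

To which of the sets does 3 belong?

3: X

From (1): 4 ∈ X.
From (3): 6 ∉ X.
(2): 3 matches 4: 3 ∈ X.
(4) (exactly one): 2 ∉ X.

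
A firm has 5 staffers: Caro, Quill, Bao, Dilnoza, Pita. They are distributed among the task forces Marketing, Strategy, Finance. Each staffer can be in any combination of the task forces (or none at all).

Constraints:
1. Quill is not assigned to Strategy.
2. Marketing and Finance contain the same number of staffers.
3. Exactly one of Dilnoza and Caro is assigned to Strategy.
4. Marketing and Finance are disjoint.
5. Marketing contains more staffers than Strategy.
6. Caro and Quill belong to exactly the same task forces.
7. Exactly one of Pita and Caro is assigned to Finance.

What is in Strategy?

Strategy = {Dilnoza}

From (1): Quill ∉ Strategy.
(6): Caro matches Quill: Caro ∉ Strategy.
(3) (exactly one): Dilnoza ∈ Strategy.
Suppose Bao ∈ Strategy: no assignment then satisfies all the clues, so Bao ∉ Strategy.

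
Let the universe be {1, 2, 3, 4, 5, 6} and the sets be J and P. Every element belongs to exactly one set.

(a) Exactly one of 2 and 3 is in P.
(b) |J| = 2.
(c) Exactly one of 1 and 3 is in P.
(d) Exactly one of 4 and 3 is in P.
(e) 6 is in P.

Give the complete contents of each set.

J = {3, 5}; P = {1, 2, 4, 6}

From (e): 6 ∈ P.
Suppose 1 ∈ J: no assignment then satisfies all the clues, so 1 ∉ J.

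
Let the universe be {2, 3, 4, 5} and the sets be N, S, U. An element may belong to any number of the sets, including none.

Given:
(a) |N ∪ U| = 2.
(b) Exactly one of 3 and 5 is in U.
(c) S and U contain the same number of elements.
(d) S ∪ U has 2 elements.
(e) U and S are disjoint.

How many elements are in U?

1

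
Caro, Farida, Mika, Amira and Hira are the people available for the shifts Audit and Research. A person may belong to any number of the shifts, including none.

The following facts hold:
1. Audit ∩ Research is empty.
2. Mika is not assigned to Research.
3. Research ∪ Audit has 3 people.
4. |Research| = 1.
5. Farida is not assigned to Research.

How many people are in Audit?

2

From (2): Mika ∉ Research.
From (5): Farida ∉ Research.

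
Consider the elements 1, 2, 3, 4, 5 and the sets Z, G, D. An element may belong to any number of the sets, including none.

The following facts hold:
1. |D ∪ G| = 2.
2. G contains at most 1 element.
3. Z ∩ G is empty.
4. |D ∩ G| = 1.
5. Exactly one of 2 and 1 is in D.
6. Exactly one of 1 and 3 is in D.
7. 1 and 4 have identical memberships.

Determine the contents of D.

D = {2, 3}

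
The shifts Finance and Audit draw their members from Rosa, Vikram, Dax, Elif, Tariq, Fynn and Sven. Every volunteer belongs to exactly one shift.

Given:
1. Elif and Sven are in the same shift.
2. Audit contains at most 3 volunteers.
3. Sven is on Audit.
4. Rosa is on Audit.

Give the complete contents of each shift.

From (3): Sven ∈ Audit.
From (4): Rosa ∈ Audit.
(1): Elif matches Sven: Elif ∉ Finance.
(1): Elif matches Sven: Elif ∈ Audit.
(2): Audit already has 3, so the rest are out.
Only one shift left: Vikram ∈ Finance.
Only one shift left: Dax ∈ Finance.
Only one shift left: Tariq ∈ Finance.
Only one shift left: Fynn ∈ Finance.

Finance = {Dax, Fynn, Tariq, Vikram}; Audit = {Elif, Rosa, Sven}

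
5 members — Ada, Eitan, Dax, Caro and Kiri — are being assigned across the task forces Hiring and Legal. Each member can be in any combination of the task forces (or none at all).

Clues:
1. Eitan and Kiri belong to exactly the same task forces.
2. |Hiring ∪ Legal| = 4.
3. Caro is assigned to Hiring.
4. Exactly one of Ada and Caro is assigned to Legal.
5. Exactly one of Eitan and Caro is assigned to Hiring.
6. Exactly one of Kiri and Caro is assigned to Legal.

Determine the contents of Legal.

Legal = {Ada, Eitan, Kiri}

From (3): Caro ∈ Hiring.
(5) (exactly one): Eitan ∉ Hiring.
(1): Kiri matches Eitan: Kiri ∉ Hiring.
Suppose Ada ∉ Legal: no assignment then satisfies all the clues, so Ada ∈ Legal.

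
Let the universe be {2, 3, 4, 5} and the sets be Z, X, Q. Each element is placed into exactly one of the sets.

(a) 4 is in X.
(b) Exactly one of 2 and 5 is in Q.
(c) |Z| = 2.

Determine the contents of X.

From (a): 4 ∈ X.
Suppose 2 ∈ X: no assignment then satisfies all the clues, so 2 ∉ X.

X = {4}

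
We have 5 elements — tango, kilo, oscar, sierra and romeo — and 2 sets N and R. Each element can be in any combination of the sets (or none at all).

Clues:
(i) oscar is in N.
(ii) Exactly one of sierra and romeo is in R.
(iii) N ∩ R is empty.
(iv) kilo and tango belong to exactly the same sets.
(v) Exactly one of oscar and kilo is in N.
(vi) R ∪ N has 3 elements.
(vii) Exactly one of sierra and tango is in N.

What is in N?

N = {oscar, sierra}

From (i): oscar ∈ N.
(iii) (disjoint): oscar ∉ R.
(v) (exactly one): kilo ∉ N.
(iv): tango matches kilo: tango ∉ N.
(vii) (exactly one): sierra ∈ N.
(iii) (disjoint): sierra ∉ R.
(ii) (exactly one): romeo ∈ R.
(iii) (disjoint): romeo ∉ N.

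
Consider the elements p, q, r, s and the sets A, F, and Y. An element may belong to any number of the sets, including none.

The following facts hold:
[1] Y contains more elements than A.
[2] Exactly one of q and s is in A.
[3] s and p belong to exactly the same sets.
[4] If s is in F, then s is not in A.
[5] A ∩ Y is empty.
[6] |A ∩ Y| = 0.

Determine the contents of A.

A = {q}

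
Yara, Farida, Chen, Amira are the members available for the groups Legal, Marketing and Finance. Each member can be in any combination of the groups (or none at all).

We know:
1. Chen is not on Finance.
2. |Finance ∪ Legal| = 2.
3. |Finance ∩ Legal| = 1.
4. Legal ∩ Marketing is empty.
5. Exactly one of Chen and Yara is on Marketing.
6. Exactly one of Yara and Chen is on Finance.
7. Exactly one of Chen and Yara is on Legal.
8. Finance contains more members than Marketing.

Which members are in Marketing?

Marketing = {Chen}

From (1): Chen ∉ Finance.
(6) (exactly one): Yara ∈ Finance.
Suppose Yara ∈ Marketing: no assignment then satisfies all the clues, so Yara ∉ Marketing.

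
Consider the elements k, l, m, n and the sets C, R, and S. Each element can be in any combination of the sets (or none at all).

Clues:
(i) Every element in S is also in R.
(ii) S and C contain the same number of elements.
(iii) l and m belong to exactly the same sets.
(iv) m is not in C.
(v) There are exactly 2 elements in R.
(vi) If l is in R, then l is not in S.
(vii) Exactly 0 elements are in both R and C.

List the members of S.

S = {}

From (iv): m ∉ C.
(iii): l matches m: l ∉ C.
Suppose k ∈ S: no assignment then satisfies all the clues, so k ∉ S.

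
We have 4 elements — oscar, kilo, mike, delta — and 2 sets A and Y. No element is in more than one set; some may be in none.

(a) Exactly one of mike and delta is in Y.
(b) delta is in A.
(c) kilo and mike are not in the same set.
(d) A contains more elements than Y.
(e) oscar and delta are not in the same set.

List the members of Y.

Y = {mike}

From (b): delta ∈ A.
(a) (exactly one): mike ∈ Y.
(c): kilo ∉ Y.
(e): oscar ∉ A.
Suppose oscar ∈ Y: no assignment then satisfies all the clues, so oscar ∉ Y.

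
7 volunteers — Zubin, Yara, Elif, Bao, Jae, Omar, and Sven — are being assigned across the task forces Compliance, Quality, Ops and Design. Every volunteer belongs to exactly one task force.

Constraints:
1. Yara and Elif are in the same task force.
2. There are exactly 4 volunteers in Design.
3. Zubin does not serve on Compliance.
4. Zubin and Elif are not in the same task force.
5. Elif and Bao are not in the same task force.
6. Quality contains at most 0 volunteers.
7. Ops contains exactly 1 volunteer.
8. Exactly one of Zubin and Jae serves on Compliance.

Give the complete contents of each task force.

Compliance = {Bao, Jae}; Quality = {}; Ops = {Zubin}; Design = {Elif, Omar, Sven, Yara}

From (3): Zubin ∉ Compliance.
(6): Quality already has 0, so the rest are out.
(8) (exactly one): Jae ∈ Compliance.
Suppose Zubin ∉ Ops: no assignment then satisfies all the clues, so Zubin ∈ Ops.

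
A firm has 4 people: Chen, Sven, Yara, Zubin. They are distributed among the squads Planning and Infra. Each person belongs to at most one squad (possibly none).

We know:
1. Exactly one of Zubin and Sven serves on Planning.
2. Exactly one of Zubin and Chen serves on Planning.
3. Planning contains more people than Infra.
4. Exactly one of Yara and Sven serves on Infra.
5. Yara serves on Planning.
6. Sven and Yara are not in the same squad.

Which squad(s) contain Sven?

From (5): Yara ∈ Planning.
(4) (exactly one): Sven ∈ Infra.
(1) (exactly one): Zubin ∈ Planning.
(2) (exactly one): Chen ∉ Planning.

Sven: Infra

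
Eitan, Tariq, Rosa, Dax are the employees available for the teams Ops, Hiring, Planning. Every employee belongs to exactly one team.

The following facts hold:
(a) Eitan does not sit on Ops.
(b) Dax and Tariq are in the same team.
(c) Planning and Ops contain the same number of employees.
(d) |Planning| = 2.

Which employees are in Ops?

Ops = {Dax, Tariq}

From (a): Eitan ∉ Ops.
Suppose Tariq ∉ Ops: no assignment then satisfies all the clues, so Tariq ∈ Ops.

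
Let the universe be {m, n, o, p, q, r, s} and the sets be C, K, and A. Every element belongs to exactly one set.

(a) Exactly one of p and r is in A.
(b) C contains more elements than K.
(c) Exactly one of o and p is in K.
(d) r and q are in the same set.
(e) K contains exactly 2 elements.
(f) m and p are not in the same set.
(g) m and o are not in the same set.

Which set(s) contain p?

p: A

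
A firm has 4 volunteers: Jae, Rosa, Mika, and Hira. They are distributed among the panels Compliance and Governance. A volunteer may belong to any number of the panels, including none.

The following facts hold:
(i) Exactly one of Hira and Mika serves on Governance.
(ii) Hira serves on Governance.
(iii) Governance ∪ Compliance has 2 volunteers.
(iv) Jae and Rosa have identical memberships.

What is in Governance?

Governance = {Hira}

From (ii): Hira ∈ Governance.
(i) (exactly one): Mika ∉ Governance.
Suppose Jae ∈ Governance: no assignment then satisfies all the clues, so Jae ∉ Governance.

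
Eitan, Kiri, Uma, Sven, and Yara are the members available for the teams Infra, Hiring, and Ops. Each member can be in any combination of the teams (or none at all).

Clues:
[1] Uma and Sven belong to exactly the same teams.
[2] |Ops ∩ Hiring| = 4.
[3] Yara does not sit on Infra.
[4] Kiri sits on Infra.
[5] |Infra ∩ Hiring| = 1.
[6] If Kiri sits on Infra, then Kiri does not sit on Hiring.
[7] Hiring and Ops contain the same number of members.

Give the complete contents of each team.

Infra = {Eitan, Kiri}; Hiring = {Eitan, Sven, Uma, Yara}; Ops = {Eitan, Sven, Uma, Yara}

From (3): Yara ∉ Infra.
From (4): Kiri ∈ Infra.
(6): Kiri ∉ Hiring.
Suppose Eitan ∉ Infra: no assignment then satisfies all the clues, so Eitan ∈ Infra.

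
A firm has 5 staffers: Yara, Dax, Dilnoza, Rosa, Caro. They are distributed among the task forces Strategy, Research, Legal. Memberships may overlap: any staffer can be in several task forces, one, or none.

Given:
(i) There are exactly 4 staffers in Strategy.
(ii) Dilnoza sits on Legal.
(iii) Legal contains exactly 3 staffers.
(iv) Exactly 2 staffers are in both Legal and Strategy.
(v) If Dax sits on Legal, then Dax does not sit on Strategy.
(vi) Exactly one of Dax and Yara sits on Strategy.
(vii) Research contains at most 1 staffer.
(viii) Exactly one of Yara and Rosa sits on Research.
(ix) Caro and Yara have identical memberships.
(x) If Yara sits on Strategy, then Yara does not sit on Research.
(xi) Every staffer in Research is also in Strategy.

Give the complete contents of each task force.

From (ii): Dilnoza ∈ Legal.
Suppose Yara ∉ Strategy: no assignment then satisfies all the clues, so Yara ∈ Strategy.

Strategy = {Caro, Dilnoza, Rosa, Yara}; Research = {Rosa}; Legal = {Dax, Dilnoza, Rosa}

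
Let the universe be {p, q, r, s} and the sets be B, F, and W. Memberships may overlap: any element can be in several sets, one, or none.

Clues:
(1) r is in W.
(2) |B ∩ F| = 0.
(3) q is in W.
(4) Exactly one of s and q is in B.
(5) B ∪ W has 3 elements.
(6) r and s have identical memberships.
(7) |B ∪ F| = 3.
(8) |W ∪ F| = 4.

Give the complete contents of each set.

B = {r, s}; F = {p}; W = {q, r, s}

From (1): r ∈ W.
From (3): q ∈ W.
(6): s matches r: s ∈ W.
Suppose p ∈ B: no assignment then satisfies all the clues, so p ∉ B.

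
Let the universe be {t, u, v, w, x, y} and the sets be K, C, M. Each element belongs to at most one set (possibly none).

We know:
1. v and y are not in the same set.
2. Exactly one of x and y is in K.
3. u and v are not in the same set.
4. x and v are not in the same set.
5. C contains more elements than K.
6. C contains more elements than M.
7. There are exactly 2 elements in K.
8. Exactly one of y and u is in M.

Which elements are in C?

C = {t, v, w}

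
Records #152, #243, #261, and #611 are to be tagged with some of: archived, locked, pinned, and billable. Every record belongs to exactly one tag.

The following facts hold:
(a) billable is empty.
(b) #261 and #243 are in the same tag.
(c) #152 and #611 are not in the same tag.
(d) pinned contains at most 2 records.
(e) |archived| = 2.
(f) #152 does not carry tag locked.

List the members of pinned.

From (f): #152 ∉ locked.
(a): billable already has 0, so the rest are out.
Suppose #152 ∉ pinned: no assignment then satisfies all the clues, so #152 ∈ pinned.

pinned = {#152}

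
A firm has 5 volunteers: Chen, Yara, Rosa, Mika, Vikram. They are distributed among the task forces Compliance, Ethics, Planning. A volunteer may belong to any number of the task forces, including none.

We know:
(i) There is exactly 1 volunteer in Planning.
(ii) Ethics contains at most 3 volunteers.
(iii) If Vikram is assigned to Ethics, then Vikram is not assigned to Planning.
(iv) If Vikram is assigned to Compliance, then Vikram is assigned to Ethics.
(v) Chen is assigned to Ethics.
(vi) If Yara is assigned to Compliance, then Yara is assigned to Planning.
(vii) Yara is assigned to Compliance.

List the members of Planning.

From (v): Chen ∈ Ethics.
From (vii): Yara ∈ Compliance.
(vi): Yara ∈ Planning.
(i): Planning already has 1, so the rest are out.

Planning = {Yara}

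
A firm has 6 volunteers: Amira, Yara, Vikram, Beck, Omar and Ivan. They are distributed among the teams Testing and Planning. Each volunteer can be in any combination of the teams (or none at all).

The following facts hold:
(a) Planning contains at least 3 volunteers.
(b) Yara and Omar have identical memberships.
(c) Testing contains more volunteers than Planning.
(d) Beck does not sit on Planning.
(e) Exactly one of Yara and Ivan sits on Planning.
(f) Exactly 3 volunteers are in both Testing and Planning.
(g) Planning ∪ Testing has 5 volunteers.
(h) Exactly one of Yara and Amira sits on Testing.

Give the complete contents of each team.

Testing = {Beck, Ivan, Omar, Vikram, Yara}; Planning = {Omar, Vikram, Yara}

From (d): Beck ∉ Planning.
Suppose Amira ∈ Testing: no assignment then satisfies all the clues, so Amira ∉ Testing.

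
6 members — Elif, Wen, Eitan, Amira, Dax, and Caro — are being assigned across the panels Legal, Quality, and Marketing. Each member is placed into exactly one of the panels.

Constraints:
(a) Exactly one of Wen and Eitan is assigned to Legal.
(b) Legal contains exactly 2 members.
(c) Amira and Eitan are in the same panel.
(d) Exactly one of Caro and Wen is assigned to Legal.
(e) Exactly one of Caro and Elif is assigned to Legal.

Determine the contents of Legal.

Legal = {Elif, Wen}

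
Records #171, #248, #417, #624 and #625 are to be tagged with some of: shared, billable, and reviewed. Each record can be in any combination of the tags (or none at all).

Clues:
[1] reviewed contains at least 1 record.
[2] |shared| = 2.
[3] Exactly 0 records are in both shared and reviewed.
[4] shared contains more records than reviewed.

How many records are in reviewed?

1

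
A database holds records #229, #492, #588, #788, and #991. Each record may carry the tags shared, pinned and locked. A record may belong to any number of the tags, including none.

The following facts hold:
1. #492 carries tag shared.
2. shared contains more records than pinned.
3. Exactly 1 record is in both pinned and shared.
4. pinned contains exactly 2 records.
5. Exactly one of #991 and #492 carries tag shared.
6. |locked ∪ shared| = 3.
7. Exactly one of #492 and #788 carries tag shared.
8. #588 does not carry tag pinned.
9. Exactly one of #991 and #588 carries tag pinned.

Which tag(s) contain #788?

#788: none

From (1): #492 ∈ shared.
From (8): #588 ∉ pinned.
(5) (exactly one): #991 ∉ shared.
(7) (exactly one): #788 ∉ shared.
(9) (exactly one): #991 ∈ pinned.
Suppose #788 ∈ pinned: no assignment then satisfies all the clues, so #788 ∉ pinned.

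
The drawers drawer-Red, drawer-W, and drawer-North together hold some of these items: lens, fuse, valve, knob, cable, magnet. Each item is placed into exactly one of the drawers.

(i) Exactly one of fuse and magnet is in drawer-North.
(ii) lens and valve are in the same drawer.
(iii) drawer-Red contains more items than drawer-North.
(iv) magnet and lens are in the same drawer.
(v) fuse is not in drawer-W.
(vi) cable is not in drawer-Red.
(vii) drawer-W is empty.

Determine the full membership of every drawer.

drawer-Red = {knob, lens, magnet, valve}; drawer-W = {}; drawer-North = {cable, fuse}

From (v): fuse ∉ drawer-W.
From (vi): cable ∉ drawer-Red.
(vii): drawer-W already has 0, so the rest are out.
Only one drawer left: cable ∈ drawer-North.
Suppose lens ∉ drawer-Red: no assignment then satisfies all the clues, so lens ∈ drawer-Red.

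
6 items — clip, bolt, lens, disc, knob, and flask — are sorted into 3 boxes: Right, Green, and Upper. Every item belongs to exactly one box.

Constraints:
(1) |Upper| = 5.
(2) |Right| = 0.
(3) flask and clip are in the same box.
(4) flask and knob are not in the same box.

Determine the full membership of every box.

Right = {}; Green = {knob}; Upper = {bolt, clip, disc, flask, lens}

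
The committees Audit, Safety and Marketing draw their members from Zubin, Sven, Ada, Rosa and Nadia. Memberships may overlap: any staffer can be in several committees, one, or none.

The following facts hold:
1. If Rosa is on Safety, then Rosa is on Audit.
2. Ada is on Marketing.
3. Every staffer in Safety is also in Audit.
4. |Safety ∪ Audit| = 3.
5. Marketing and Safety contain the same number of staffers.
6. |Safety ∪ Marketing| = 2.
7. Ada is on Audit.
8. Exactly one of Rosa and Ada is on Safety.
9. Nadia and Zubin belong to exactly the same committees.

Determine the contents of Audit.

From (2): Ada ∈ Marketing.
From (7): Ada ∈ Audit.
Suppose Zubin ∈ Audit: no assignment then satisfies all the clues, so Zubin ∉ Audit.

Audit = {Ada, Rosa, Sven}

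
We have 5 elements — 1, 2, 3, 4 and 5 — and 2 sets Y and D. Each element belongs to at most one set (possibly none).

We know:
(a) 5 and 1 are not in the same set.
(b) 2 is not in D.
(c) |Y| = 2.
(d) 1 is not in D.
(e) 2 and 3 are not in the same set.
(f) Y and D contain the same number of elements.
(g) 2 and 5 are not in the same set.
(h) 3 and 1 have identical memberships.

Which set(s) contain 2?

2: none

From (b): 2 ∉ D.
From (d): 1 ∉ D.
(h): 3 matches 1: 3 ∉ D.
Suppose 2 ∈ Y: no assignment then satisfies all the clues, so 2 ∉ Y.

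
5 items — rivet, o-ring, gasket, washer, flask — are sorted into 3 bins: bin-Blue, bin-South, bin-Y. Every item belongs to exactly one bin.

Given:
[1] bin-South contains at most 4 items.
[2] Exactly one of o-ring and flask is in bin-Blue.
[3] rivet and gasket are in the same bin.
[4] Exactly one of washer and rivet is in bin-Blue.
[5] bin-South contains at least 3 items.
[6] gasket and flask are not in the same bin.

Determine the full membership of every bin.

bin-Blue = {flask, washer}; bin-South = {gasket, o-ring, rivet}; bin-Y = {}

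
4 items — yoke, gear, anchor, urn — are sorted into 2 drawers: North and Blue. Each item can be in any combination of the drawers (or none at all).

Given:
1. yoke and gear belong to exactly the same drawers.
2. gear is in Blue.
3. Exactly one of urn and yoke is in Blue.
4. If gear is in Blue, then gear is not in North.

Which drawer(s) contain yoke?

yoke: Blue

From (2): gear ∈ Blue.
(1): yoke matches gear: yoke ∈ Blue.
(3) (exactly one): urn ∉ Blue.
(4): gear ∉ North.
(1): yoke matches gear: yoke ∉ North.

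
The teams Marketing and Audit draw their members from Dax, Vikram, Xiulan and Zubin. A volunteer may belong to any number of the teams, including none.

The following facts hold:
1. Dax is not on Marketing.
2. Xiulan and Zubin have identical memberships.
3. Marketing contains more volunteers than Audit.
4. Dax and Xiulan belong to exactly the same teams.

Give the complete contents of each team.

Marketing = {Vikram}; Audit = {}

From (1): Dax ∉ Marketing.
(4): Xiulan matches Dax: Xiulan ∉ Marketing.
(2): Zubin matches Xiulan: Zubin ∉ Marketing.
Suppose Dax ∈ Audit: no assignment then satisfies all the clues, so Dax ∉ Audit.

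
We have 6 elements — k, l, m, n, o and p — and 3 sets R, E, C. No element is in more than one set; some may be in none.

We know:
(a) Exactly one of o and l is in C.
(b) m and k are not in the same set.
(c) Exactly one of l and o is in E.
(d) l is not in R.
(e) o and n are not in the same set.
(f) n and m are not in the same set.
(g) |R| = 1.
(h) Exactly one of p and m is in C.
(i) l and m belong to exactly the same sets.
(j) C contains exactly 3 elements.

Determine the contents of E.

E = {l, m}

From (d): l ∉ R.
(i): m matches l: m ∉ R.
Suppose k ∈ E: no assignment then satisfies all the clues, so k ∉ E.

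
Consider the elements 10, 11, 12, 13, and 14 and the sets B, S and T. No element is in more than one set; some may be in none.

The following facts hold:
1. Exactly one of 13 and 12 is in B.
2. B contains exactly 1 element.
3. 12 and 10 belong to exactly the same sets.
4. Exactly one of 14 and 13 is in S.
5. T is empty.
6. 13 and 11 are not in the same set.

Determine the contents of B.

B = {13}

(5): T already has 0, so the rest are out.
Suppose 10 ∈ B: no assignment then satisfies all the clues, so 10 ∉ B.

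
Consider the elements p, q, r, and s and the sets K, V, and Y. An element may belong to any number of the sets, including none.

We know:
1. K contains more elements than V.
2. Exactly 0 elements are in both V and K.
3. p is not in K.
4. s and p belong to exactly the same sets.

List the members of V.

V = {}

From (3): p ∉ K.
(4): s matches p: s ∉ K.
Suppose p ∈ V: no assignment then satisfies all the clues, so p ∉ V.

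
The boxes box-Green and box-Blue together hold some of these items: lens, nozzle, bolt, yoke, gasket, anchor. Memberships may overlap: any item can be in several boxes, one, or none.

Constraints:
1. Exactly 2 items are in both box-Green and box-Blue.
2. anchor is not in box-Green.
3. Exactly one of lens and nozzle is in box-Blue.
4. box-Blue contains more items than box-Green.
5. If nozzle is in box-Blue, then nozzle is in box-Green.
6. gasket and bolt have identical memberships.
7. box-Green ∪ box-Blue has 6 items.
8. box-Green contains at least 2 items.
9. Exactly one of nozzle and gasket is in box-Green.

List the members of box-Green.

From (2): anchor ∉ box-Green.
Suppose lens ∉ box-Green: no assignment then satisfies all the clues, so lens ∈ box-Green.

box-Green = {lens, nozzle, yoke}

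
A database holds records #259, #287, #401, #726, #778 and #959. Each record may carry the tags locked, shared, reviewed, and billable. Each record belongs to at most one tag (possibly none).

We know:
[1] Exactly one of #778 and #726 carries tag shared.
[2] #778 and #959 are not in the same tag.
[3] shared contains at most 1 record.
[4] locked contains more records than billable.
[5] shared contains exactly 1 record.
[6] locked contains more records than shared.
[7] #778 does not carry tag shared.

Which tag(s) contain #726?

From (7): #778 ∉ shared.
(1) (exactly one): #726 ∈ shared.
(3): shared already has 1, so the rest are out.

#726: shared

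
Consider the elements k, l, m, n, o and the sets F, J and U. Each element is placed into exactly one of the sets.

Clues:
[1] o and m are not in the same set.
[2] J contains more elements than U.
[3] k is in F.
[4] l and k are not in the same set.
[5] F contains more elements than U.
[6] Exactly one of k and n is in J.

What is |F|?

2

From (3): k ∈ F.
(4): l ∉ F.
(6) (exactly one): n ∈ J.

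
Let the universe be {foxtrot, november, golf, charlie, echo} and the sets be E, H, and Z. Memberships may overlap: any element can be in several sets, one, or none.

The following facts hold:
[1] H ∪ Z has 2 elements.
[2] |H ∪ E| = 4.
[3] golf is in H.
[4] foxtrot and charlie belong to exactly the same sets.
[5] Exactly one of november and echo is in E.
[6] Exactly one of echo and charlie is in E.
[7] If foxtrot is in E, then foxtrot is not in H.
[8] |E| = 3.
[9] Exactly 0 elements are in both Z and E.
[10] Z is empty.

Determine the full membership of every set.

E = {charlie, foxtrot, november}; H = {golf, november}; Z = {}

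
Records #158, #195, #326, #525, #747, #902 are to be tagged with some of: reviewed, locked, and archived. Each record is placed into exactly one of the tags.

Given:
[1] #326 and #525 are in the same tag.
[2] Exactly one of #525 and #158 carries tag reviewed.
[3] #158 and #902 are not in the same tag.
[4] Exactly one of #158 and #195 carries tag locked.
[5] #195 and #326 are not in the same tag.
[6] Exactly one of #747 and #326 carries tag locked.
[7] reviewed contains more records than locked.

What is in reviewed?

reviewed = {#326, #525, #902}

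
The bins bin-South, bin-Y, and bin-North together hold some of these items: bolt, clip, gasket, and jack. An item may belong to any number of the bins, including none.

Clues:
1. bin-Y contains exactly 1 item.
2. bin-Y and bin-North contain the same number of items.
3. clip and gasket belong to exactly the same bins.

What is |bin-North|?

1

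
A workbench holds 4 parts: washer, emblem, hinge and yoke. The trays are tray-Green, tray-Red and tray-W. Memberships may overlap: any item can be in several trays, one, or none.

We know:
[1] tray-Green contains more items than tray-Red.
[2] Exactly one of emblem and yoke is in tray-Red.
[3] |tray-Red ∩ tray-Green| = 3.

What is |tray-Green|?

4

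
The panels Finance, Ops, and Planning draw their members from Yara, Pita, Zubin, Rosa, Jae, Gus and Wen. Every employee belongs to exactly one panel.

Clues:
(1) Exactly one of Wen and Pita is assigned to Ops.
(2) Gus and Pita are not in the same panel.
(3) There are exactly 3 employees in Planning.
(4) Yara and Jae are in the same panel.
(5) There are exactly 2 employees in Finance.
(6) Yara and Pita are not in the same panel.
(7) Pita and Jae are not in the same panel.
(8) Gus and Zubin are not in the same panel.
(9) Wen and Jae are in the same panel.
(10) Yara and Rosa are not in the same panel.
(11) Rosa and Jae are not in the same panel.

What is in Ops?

Ops = {Pita, Zubin}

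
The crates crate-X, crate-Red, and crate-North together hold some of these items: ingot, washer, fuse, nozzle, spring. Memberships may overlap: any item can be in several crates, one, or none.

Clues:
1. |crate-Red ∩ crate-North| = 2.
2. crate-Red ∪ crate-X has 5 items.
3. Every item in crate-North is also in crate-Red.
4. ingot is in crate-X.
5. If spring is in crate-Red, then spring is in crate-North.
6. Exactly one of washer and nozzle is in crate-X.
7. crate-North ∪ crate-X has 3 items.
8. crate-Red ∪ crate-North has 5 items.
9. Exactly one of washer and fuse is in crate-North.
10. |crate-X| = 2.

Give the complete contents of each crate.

crate-X = {ingot, washer}; crate-Red = {fuse, ingot, nozzle, spring, washer}; crate-North = {spring, washer}

From (4): ingot ∈ crate-X.
Suppose ingot ∉ crate-Red: no assignment then satisfies all the clues, so ingot ∈ crate-Red.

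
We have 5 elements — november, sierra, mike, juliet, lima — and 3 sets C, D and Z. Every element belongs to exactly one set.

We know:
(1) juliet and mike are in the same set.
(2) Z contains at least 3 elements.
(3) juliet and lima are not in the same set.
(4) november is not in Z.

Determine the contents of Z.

Z = {juliet, mike, sierra}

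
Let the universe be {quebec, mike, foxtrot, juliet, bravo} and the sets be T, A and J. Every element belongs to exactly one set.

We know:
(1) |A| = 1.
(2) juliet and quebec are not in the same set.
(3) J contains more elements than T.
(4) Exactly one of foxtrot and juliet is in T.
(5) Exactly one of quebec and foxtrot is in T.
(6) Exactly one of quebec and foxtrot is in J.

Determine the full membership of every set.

T = {foxtrot}; A = {juliet}; J = {bravo, mike, quebec}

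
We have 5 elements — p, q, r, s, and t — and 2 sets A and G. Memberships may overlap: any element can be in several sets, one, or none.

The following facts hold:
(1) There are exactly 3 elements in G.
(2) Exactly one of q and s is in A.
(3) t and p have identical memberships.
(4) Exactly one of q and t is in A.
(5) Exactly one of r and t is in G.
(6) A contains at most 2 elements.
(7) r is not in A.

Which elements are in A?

A = {q}

From (7): r ∉ A.
Suppose p ∈ A: no assignment then satisfies all the clues, so p ∉ A.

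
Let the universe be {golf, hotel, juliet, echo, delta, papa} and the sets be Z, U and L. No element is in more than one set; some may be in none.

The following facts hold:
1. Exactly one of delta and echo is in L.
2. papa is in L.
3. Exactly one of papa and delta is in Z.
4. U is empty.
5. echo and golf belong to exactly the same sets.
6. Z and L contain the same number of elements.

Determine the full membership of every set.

Z = {delta, hotel, juliet}; U = {}; L = {echo, golf, papa}

From (2): papa ∈ L.
(3) (exactly one): delta ∈ Z.
(4): U already has 0, so the rest are out.
(1) (exactly one): echo ∈ L.
(5): golf matches echo: golf ∉ Z.
(5): golf matches echo: golf ∈ L.
Suppose hotel ∉ Z: no assignment then satisfies all the clues, so hotel ∈ Z.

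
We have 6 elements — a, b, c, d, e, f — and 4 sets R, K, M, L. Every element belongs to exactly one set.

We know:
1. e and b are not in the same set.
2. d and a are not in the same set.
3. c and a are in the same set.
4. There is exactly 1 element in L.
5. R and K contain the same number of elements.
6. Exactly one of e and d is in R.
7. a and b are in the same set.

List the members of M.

M = {a, b, c}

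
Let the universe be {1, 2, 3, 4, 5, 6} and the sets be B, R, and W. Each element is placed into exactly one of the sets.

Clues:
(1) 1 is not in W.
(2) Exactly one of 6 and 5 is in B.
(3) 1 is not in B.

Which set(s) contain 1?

1: R

From (1): 1 ∉ W.
From (3): 1 ∉ B.
Only one set left: 1 ∈ R.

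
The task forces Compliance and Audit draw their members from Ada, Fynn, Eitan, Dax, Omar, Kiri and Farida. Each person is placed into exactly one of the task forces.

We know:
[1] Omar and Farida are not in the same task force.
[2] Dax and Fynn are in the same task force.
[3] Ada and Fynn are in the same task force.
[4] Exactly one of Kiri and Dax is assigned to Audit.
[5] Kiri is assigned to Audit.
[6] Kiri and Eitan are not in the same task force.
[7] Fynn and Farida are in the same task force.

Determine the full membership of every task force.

From (5): Kiri ∈ Audit.
(4) (exactly one): Dax ∉ Audit.
(6): Eitan ∉ Audit.
Only one task force left: Eitan ∈ Compliance.
Only one task force left: Dax ∈ Compliance.
(2): Fynn matches Dax: Fynn ∈ Compliance.
(3): Ada matches Fynn: Ada ∈ Compliance.
(7): Farida matches Fynn: Farida ∈ Compliance.
(1): Omar ∉ Compliance.
Only one task force left: Omar ∈ Audit.

Compliance = {Ada, Dax, Eitan, Farida, Fynn}; Audit = {Kiri, Omar}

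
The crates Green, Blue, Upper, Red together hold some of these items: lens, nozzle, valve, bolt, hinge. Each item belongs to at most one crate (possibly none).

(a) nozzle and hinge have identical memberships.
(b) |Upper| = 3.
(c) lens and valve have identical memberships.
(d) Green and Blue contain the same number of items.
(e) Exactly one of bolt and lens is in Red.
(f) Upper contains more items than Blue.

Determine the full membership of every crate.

Green = {}; Blue = {}; Upper = {bolt, hinge, nozzle}; Red = {lens, valve}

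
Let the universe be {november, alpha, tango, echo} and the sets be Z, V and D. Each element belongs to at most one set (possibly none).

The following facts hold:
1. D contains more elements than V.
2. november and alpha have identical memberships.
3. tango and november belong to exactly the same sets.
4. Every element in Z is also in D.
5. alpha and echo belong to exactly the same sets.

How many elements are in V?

0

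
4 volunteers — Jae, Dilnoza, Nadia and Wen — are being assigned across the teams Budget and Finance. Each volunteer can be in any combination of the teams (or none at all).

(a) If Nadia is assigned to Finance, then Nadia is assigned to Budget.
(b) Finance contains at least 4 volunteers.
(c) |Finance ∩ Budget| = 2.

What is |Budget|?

2

(b): only 4 candidates remain for Finance, so all are in.
(a): Nadia ∈ Budget.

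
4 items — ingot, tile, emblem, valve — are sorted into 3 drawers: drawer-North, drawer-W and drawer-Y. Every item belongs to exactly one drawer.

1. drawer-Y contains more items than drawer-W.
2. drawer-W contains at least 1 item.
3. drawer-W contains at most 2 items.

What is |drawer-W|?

1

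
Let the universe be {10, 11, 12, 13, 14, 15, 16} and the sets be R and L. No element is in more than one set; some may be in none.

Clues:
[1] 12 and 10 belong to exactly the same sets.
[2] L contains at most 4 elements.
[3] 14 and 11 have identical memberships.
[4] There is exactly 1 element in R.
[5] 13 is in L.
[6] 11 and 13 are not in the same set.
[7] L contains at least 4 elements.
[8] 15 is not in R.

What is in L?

L = {10, 12, 13, 15}

From (5): 13 ∈ L.
From (8): 15 ∉ R.
(6): 11 ∉ L.
(3): 14 matches 11: 14 ∉ L.
Suppose 10 ∉ L: no assignment then satisfies all the clues, so 10 ∈ L.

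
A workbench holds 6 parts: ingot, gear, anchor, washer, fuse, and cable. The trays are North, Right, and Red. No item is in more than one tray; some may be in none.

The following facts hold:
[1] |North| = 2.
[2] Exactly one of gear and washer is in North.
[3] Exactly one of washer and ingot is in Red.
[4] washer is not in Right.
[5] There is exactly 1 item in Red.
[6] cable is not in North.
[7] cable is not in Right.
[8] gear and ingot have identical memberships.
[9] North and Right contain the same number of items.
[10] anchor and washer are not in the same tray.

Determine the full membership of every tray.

North = {gear, ingot}; Right = {anchor, fuse}; Red = {washer}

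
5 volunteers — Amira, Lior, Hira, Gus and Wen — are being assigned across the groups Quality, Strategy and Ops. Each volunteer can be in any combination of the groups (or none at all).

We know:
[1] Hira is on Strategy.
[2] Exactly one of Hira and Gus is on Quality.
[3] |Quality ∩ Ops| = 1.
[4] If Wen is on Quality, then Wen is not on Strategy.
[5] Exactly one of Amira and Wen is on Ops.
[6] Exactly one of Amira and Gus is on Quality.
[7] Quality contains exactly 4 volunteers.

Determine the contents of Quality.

Quality = {Amira, Hira, Lior, Wen}

From (1): Hira ∈ Strategy.
Suppose Amira ∉ Quality: no assignment then satisfies all the clues, so Amira ∈ Quality.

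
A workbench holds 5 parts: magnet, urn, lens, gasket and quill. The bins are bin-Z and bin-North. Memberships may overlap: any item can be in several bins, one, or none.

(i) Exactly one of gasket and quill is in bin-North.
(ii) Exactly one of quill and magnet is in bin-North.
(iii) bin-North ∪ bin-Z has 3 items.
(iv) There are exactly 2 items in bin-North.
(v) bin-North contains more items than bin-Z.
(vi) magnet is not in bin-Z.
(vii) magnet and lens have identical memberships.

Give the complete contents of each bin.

From (vi): magnet ∉ bin-Z.
(vii): lens matches magnet: lens ∉ bin-Z.
Suppose magnet ∈ bin-North: no assignment then satisfies all the clues, so magnet ∉ bin-North.

bin-Z = {gasket}; bin-North = {quill, urn}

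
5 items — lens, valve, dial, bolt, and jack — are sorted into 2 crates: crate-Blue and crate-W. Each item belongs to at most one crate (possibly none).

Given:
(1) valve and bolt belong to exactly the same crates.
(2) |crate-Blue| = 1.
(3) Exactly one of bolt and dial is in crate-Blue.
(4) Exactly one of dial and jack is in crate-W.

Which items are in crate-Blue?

crate-Blue = {dial}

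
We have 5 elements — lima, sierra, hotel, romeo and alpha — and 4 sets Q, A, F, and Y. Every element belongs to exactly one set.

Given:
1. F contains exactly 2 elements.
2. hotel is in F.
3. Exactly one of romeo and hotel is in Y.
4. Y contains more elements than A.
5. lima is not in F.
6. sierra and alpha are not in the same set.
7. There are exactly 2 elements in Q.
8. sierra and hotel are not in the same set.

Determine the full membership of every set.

Q = {lima, sierra}; A = {}; F = {alpha, hotel}; Y = {romeo}

From (2): hotel ∈ F.
From (5): lima ∉ F.
(3) (exactly one): romeo ∈ Y.
(8): sierra ∉ F.
(1): only 2 candidates remain for F, so all are in.
(7): only 2 candidates remain for Q, so all are in.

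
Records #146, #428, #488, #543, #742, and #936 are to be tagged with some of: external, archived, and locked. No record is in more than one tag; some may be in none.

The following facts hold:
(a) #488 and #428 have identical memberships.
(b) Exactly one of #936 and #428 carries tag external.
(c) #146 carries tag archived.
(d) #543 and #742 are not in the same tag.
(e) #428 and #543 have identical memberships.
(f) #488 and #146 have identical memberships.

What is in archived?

archived = {#146, #428, #488, #543}

From (c): #146 ∈ archived.
(f): #488 matches #146: #488 ∉ external.
(f): #488 matches #146: #488 ∈ archived.
(a): #428 matches #488: #428 ∉ external.
(a): #428 matches #488: #428 ∈ archived.
(b) (exactly one): #936 ∈ external.
(e): #543 matches #428: #543 ∉ external.
(e): #543 matches #428: #543 ∈ archived.
(d): #742 ∉ archived.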